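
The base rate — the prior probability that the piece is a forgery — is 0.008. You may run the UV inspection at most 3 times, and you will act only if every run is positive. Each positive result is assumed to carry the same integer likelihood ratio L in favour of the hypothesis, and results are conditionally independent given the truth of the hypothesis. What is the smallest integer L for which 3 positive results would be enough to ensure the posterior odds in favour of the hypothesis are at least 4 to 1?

Prior odds = 0.008/0.992 = 1/124.
Target odds = 4.
Need L³ ≥ 4 ÷ (1/124) = 496.
7³ = 343 < 496 ≤ 512 = 8³, so L = 8.

8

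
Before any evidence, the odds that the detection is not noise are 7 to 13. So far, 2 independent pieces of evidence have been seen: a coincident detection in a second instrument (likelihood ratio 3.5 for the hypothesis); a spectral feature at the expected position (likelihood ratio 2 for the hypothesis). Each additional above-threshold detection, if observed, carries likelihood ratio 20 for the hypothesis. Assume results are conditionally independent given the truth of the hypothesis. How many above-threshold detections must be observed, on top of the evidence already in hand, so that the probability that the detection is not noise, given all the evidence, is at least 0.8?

1

Prior odds = 7/13.
Combined Bayes factor of the evidence already in hand = 3.5 × 2 = 7.
Odds after that evidence = (7/13) × 7 = 49/13.
Target odds = 0.8/0.2 = 4.
Need 20ⁿ ≥ 4 ÷ (49/13) = 52/49.
20¹ = 20, which meets the required 52/49; so n = 1.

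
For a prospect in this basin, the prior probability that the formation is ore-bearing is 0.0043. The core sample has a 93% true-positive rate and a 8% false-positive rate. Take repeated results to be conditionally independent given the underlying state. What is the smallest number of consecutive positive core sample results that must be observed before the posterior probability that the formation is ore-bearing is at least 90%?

4

Prior odds = 0.0043/0.9957 = 43/9957.
Likelihood ratio of a positive result = 0.93/0.08 = 11.625.
Target odds: 0.9 ÷ 0.1 = 9.
Require 11.625ⁿ ≥ 9 ÷ (43/9957) = 89613/43.
11.625³ = 804357/512 falls short of 89613/43 but 11.625⁴ = 74805201/4096 reaches it, so n = 4.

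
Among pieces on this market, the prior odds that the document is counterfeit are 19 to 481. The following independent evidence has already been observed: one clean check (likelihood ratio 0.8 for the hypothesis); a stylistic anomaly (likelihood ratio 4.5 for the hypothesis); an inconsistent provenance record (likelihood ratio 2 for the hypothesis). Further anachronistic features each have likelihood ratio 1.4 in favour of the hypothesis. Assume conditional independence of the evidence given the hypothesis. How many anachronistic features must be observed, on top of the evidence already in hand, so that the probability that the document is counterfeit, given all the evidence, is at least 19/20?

13

Prior odds = 19/481.
Combined Bayes factor of the evidence already in hand = 0.8 × 4.5 × 2 = 7.2.
Odds after that evidence = (19/481) × 7.2 = 684/2405.
Target odds = 0.95/0.05 = 19.
Need 1.4ⁿ ≥ 19 ÷ (684/2405) = 2405/36.
1.4¹² ≈56.6939 falls short of 2405/36 but 1.4¹³ ≈79.3715 reaches it, so n = 13.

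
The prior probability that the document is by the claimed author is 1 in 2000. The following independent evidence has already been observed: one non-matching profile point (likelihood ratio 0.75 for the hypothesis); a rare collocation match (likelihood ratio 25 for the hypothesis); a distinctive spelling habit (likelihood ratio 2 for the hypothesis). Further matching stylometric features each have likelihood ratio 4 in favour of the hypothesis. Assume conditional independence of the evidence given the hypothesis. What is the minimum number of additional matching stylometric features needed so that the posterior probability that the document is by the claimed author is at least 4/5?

Prior odds = 0.0005/0.9995 = 1/1999.
Combined Bayes factor of the evidence already in hand = 0.75 × 25 × 2 = 37.5.
Odds after that evidence = (1/1999) × 37.5 = 75/3998.
Target odds = 0.8/0.2 = 4.
Need 4ⁿ ≥ 4 ÷ (75/3998) = 15992/75.
4³ = 64 falls short of 15992/75 but 4⁴ = 256 reaches it, so n = 4.

4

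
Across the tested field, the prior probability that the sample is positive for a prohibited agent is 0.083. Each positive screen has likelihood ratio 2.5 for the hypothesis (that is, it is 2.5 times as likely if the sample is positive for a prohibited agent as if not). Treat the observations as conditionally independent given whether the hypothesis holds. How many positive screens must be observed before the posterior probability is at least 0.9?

Prior odds: 0.083 ÷ 0.917 = 83/917.
Likelihood ratio per positive screen = 2.5.
Target posterior odds = 0.9/0.1 = 9.
Need (83/917) × 2.5ⁿ ≥ 9, i.e. 2.5ⁿ ≥ 8253/83.
2.5⁵ = 97.65625 falls short of 8253/83 but 2.5⁶ = 244.140625 reaches it, so n = 6.

6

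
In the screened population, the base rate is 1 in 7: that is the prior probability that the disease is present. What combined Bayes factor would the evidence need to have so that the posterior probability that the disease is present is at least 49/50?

Prior odds = (1/7)/(6/7) = 1/6.
Target odds = 0.98/0.02 = 49.
Required Bayes factor = 49 ÷ (1/6) = 294.

294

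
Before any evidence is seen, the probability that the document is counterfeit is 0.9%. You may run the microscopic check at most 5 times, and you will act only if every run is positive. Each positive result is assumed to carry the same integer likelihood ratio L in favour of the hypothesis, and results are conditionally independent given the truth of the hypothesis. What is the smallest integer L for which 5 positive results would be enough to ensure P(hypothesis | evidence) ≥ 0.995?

Prior odds = 0.009/0.991 = 9/991.
Target odds = 0.995/0.005 = 199.
Need L⁵ ≥ 199 ÷ (9/991) = 197209/9.
7⁵ = 16807 < 197209/9 ≤ 32768 = 8⁵, so L = 8.

8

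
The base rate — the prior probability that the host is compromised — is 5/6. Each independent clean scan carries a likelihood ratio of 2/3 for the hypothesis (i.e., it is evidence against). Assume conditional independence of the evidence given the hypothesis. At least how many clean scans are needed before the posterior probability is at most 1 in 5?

8

Prior odds = (5/6)/(1/6) = 5.
Likelihood ratio per clean scan = 2/3.
Target odds: 0.2 ÷ 0.8 = 0.25.
Need 5 × (2/3)ⁿ ≤ 0.25, i.e. (2/3)ⁿ ≤ 0.05.
(2/3)⁷ = 128/2187 is still above 0.05 but (2/3)⁸ = 256/6561 is at or below it, so n = 8.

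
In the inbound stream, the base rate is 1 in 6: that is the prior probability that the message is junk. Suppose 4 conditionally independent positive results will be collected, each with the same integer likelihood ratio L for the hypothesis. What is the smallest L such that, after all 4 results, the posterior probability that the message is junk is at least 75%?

Prior odds = (1/6)/(5/6) = 0.2.
Target odds = 0.75/0.25 = 3.
Need L⁴ ≥ 3 ÷ 0.2 = 15.
1⁴ = 1 < 15 ≤ 16 = 2⁴, so L = 2.

2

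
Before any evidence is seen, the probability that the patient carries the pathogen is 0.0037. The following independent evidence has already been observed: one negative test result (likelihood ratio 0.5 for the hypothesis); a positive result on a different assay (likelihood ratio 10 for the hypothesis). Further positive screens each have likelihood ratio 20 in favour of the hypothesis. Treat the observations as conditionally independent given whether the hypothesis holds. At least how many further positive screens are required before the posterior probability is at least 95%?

Prior odds = 0.0037/0.9963 = 37/9963.
Combined Bayes factor of the evidence already in hand = 0.5 × 10 = 5.
Odds after that evidence = (37/9963) × 5 = 185/9963.
Target odds = 0.95/0.05 = 19.
Need 20ⁿ ≥ 19 ÷ (185/9963) = 189297/185.
20² = 400 falls short of 189297/185 but 20³ = 8000 reaches it, so n = 3.

3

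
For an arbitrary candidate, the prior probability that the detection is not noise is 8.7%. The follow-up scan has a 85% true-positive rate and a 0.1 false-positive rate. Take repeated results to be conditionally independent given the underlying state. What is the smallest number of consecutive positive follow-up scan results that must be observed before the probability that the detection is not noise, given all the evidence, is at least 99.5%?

Prior odds: 0.087 ÷ 0.913 = 87/913.
Likelihood ratio of a positive result = 0.85/0.1 = 8.5.
Target posterior odds = 0.995/0.005 = 199.
Require 8.5ⁿ ≥ 199 ÷ (87/913) = 181687/87.
8.5³ = 614.125 falls short of 181687/87 but 8.5⁴ = 5220.0625 reaches it, so n = 4.

4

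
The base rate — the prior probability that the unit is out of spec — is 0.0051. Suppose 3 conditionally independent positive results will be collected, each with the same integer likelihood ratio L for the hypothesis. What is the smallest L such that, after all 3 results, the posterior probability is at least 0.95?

Prior odds = 0.0051/0.9949 = 51/9949.
Target odds = 0.95/0.05 = 19.
Need L³ ≥ 19 ÷ (51/9949) = 189031/51.
15³ = 3375 < 189031/51 ≤ 4096 = 16³, so L = 16.

16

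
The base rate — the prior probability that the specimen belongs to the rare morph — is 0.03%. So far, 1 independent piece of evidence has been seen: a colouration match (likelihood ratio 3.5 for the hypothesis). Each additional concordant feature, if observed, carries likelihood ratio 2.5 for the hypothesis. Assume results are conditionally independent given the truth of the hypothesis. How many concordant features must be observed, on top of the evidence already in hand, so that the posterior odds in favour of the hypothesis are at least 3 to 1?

9

Prior odds = 0.0003/0.9997 = 3/9997.
Bayes factor of the evidence already in hand = 3.5.
Odds after that evidence = (3/9997) × 3.5 = 21/19994.
Target odds = 3.
Need 2.5ⁿ ≥ 3 ÷ (21/19994) = 19994/7.
2.5⁸ = 390625/256 falls short of 19994/7 but 2.5⁹ = 1953125/512 reaches it, so n = 9.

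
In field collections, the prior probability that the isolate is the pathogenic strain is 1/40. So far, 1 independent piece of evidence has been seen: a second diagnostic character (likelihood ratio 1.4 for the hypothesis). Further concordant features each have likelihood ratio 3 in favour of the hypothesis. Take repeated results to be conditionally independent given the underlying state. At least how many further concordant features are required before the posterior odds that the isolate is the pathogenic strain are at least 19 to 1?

6

Prior odds = 0.025/0.975 = 1/39.
Bayes factor of the evidence already in hand = 1.4.
Odds after that evidence = (1/39) × 1.4 = 7/195.
Target odds = 19.
Need 3ⁿ ≥ 19 ÷ (7/195) = 3705/7.
3⁵ = 243 falls short of 3705/7 but 3⁶ = 729 reaches it, so n = 6.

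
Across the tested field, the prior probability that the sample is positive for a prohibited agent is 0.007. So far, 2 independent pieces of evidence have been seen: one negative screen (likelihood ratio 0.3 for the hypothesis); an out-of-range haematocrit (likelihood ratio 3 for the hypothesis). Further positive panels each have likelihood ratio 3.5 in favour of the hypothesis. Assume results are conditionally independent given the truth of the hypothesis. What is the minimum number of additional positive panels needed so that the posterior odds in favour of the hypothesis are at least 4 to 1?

6

Prior odds = 0.007/0.993 = 7/993.
Combined Bayes factor of the evidence already in hand = 0.3 × 3 = 0.9.
Odds after that evidence = (7/993) × 0.9 = 21/3310.
Target odds = 4.
Need 3.5ⁿ ≥ 4 ÷ (21/3310) = 13240/21.
3.5⁵ = 525.21875 falls short of 13240/21 but 3.5⁶ = 1838.265625 reaches it, so n = 6.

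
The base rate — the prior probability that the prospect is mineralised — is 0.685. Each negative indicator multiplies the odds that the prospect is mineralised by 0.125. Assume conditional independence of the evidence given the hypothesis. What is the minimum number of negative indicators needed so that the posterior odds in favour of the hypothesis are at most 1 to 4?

2

Prior odds = 0.685/0.315 = 137/63.
Likelihood ratio per negative indicator = 0.125.
Target odds = 0.25.
Need (137/63) × 0.125ⁿ ≤ 0.25, i.e. 0.125ⁿ ≤ 63/548.
0.125¹ = 0.125 is still above 63/548 but 0.125² = 0.015625 is at or below it, so n = 2.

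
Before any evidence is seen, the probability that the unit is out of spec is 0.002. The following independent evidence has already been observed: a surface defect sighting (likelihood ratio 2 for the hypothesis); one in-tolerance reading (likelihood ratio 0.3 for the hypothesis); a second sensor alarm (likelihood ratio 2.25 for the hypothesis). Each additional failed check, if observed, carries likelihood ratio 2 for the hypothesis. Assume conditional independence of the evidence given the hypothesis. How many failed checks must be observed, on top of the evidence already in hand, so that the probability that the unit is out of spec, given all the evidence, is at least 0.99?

16

Prior odds = 0.002/0.998 = 1/499.
Combined Bayes factor of the evidence already in hand = 2 × 0.3 × 2.25 = 1.35.
Odds after that evidence = (1/499) × 1.35 = 27/9980.
Target odds = 0.99/0.01 = 99.
Need 2ⁿ ≥ 99 ÷ (27/9980) = 109780/3.
2¹⁵ = 32768 falls short of 109780/3 but 2¹⁶ = 65536 reaches it, so n = 16.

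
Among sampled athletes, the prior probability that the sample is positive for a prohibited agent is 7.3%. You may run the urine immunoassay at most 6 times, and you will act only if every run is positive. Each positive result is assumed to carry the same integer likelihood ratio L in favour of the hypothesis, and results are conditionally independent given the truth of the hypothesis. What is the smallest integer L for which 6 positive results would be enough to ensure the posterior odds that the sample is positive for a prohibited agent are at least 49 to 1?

3

Prior odds = 0.073/0.927 = 73/927.
Target odds = 49.
Need L⁶ ≥ 49 ÷ (73/927) = 45423/73.
2⁶ = 64 < 45423/73 ≤ 729 = 3⁶, so L = 3.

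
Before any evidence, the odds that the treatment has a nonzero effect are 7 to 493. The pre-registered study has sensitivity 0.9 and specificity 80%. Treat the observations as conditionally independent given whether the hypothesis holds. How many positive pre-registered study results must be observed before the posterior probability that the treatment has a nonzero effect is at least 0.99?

6

Prior odds = 7/493.
False-positive rate = 1 − 0.8 = 0.2; likelihood ratio of a positive = 0.9/0.2 = 4.5.
Target posterior odds = 0.99/0.01 = 99.
Require 4.5ⁿ ≥ 99 ÷ (7/493) = 48807/7.
4.5⁵ = 1845.28125 falls short of 48807/7 but 4.5⁶ = 8303.765625 reaches it, so n = 6.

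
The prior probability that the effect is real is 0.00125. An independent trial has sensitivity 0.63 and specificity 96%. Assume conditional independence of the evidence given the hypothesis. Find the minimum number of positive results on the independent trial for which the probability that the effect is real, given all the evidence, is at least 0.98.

4

Prior odds: 0.00125 ÷ 0.99875 = 1/799.
False-positive rate = 1 − 0.96 = 0.04; likelihood ratio of a positive = 0.63/0.04 = 15.75.
Target posterior odds = 0.98/0.02 = 49.
Need (1/799) × 15.75ⁿ ≥ 49, i.e. 15.75ⁿ ≥ 39151.
15.75³ = 3906.984375 falls short of 39151 but 15.75⁴ = 15752961/256 reaches it, so n = 4.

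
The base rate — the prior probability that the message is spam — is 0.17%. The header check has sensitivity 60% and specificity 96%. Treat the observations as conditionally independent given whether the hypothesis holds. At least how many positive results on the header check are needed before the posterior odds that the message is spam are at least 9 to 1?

4

Prior odds = 0.0017/0.9983 = 17/9983.
False-positive rate = 1 − 0.96 = 0.04; likelihood ratio of a positive = 0.6/0.04 = 15.
Target odds = 9.
Need (17/9983) × 15ⁿ ≥ 9, i.e. 15ⁿ ≥ 89847/17.
15³ = 3375 falls short of 89847/17 but 15⁴ = 50625 reaches it, so n = 4.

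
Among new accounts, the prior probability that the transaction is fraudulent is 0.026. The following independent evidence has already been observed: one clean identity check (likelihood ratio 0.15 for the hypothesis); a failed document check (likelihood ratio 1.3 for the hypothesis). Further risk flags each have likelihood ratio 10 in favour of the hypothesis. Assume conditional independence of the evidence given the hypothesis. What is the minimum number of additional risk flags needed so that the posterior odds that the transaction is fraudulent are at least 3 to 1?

3

Prior odds = 0.026/0.974 = 13/487.
Combined Bayes factor of the evidence already in hand = 0.15 × 1.3 = 0.195.
Odds after that evidence = (13/487) × 0.195 = 507/97400.
Target odds = 3.
Need 10ⁿ ≥ 3 ÷ (507/97400) = 97400/169.
10² = 100 falls short of 97400/169 but 10³ = 1000 reaches it, so n = 3.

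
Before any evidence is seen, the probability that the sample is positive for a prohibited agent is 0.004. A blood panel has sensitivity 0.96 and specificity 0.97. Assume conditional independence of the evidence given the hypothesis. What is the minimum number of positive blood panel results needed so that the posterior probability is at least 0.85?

3

Prior odds = 0.004/0.996 = 1/249.
False-positive rate = 1 − 0.97 = 0.03; likelihood ratio of a positive = 0.96/0.03 = 32.
Target odds: 0.85 ÷ 0.15 = 17/3.
Need (1/249) × 32ⁿ ≥ 17/3, i.e. 32ⁿ ≥ 1411.
32² = 1024 falls short of 1411 but 32³ = 32768 reaches it, so n = 3.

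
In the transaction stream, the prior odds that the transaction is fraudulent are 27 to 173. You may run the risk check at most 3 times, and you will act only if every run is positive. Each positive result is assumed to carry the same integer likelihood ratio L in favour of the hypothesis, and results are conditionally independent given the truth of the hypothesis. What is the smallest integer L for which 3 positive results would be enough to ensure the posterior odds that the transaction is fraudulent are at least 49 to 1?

Prior odds = 27/173.
Target odds = 49.
Need L³ ≥ 49 ÷ (27/173) = 8477/27.
6³ = 216 < 8477/27 ≤ 343 = 7³, so L = 7.

7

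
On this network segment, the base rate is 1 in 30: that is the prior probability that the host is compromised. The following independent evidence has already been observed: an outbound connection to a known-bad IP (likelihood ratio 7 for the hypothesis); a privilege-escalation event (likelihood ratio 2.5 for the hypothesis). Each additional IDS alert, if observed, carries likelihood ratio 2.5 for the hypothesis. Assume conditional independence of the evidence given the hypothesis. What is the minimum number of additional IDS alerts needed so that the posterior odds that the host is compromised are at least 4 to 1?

Prior odds = (1/30)/(29/30) = 1/29.
Combined Bayes factor of the evidence already in hand = 7 × 2.5 = 17.5.
Odds after that evidence = (1/29) × 17.5 = 35/58.
Target odds = 4.
Need 2.5ⁿ ≥ 4 ÷ (35/58) = 232/35.
2.5² = 6.25 falls short of 232/35 but 2.5³ = 15.625 reaches it, so n = 3.

3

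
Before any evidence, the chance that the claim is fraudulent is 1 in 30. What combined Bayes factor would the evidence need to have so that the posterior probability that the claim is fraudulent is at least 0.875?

Prior odds = (1/30)/(29/30) = 1/29.
Target odds = 0.875/0.125 = 7.
Required Bayes factor = 7 ÷ (1/29) = 203.

203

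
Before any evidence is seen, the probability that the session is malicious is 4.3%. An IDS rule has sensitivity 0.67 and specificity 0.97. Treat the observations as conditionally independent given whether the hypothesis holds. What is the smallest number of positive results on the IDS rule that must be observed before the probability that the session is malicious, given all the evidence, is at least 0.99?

Prior odds = 0.043/0.957 = 43/957.
False-positive rate = 1 − 0.97 = 0.03; likelihood ratio of a positive = 0.67/0.03 = 67/3.
Target posterior odds = 0.99/0.01 = 99.
Require (67/3)ⁿ ≥ 99 ÷ (43/957) = 94743/43.
(67/3)² = 4489/9 falls short of 94743/43 but (67/3)³ = 300763/27 reaches it, so n = 3.

3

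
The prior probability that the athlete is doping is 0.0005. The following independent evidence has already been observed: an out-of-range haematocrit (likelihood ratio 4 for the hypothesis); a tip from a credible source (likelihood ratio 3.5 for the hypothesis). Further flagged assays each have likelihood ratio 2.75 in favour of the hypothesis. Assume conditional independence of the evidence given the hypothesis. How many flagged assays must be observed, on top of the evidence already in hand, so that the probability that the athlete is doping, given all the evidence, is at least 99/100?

Prior odds = 0.0005/0.9995 = 1/1999.
Combined Bayes factor of the evidence already in hand = 4 × 3.5 = 14.
Odds after that evidence = (1/1999) × 14 = 14/1999.
Target odds = 0.99/0.01 = 99.
Need 2.75ⁿ ≥ 99 ÷ (14/1999) = 197901/14.
2.75⁹ ≈8994.86 falls short of 197901/14 but 2.75¹⁰ ≈24735.9 reaches it, so n = 10.

10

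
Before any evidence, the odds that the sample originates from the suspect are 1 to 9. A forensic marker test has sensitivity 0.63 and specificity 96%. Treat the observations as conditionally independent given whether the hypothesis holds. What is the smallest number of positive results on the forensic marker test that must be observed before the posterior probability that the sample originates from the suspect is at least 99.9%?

4

Prior odds = 1/9.
False-positive rate = 1 − 0.96 = 0.04; likelihood ratio of a positive = 0.63/0.04 = 15.75.
Target posterior odds = 0.999/0.001 = 999.
Need (1/9) × 15.75ⁿ ≥ 999, i.e. 15.75ⁿ ≥ 8991.
15.75³ = 3906.984375 falls short of 8991 but 15.75⁴ = 15752961/256 reaches it, so n = 4.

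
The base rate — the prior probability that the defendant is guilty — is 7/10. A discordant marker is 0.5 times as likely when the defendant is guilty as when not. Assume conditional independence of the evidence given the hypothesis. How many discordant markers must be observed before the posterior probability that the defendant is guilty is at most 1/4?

3

Prior odds = 0.7/0.3 = 7/3.
Likelihood ratio per discordant marker = 0.5.
Target posterior odds = 0.25/0.75 = 1/3.
Require 0.5ⁿ ≤ 1/3 ÷ (7/3) = 1/7.
0.5² = 0.25 is still above 1/7 but 0.5³ = 0.125 is at or below it, so n = 3.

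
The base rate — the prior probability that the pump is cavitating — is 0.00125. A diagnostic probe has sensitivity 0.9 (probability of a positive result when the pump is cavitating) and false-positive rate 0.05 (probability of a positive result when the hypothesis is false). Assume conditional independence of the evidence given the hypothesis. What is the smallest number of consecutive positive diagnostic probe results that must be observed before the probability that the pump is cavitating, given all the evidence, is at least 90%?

Prior odds: 0.00125 ÷ 0.99875 = 1/799.
Likelihood ratio of a positive result = 0.9/0.05 = 18.
Target odds: 0.9 ÷ 0.1 = 9.
Need (1/799) × 18ⁿ ≥ 9, i.e. 18ⁿ ≥ 7191.
18³ = 5832 falls short of 7191 but 18⁴ = 104976 reaches it, so n = 4.

4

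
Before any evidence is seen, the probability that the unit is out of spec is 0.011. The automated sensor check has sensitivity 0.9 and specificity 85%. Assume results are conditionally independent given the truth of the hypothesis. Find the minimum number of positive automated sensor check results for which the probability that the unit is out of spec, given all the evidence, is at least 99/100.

6

Prior odds: 0.011 ÷ 0.989 = 11/989.
False-positive rate = 1 − 0.85 = 0.15; likelihood ratio of a positive = 0.9/0.15 = 6.
Target posterior odds = 0.99/0.01 = 99.
Require 6ⁿ ≥ 99 ÷ (11/989) = 8901.
6⁵ = 7776 falls short of 8901 but 6⁶ = 46656 reaches it, so n = 6.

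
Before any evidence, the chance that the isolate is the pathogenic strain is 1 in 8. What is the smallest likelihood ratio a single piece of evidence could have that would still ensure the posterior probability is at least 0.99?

Prior odds = 0.125/0.875 = 1/7.
Target odds = 0.99/0.01 = 99.
Required Bayes factor = 99 ÷ (1/7) = 693.

693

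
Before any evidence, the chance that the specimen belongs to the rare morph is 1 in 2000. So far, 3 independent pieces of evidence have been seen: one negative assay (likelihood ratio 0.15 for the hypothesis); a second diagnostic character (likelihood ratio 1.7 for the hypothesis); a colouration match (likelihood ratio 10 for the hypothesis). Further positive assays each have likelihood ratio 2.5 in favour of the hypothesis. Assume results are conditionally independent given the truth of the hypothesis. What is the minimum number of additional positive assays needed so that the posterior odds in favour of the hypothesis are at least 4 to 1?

Prior odds = 0.0005/0.9995 = 1/1999.
Combined Bayes factor of the evidence already in hand = 0.15 × 1.7 × 10 = 2.55.
Odds after that evidence = (1/1999) × 2.55 = 51/39980.
Target odds = 4.
Need 2.5ⁿ ≥ 4 ÷ (51/39980) = 159920/51.
2.5⁸ = 390625/256 falls short of 159920/51 but 2.5⁹ = 1953125/512 reaches it, so n = 9.

9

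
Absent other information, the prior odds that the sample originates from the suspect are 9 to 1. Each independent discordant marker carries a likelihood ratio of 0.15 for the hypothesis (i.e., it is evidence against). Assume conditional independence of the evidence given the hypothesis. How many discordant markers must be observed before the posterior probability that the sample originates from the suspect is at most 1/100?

4

Prior odds = 9.
Likelihood ratio per discordant marker = 0.15.
Target odds: 0.01 ÷ 0.99 = 1/99.
Require 0.15ⁿ ≤ 1/99 ÷ 9 = 1/891.
0.15³ = 0.003375 is still above 1/891 but 0.15⁴ = 81/160000 is at or below it, so n = 4.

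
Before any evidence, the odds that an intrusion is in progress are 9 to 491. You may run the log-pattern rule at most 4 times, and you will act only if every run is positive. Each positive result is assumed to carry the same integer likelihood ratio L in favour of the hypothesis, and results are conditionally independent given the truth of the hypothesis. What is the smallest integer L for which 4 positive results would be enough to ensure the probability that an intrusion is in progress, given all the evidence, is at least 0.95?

Prior odds = 9/491.
Target odds = 0.95/0.05 = 19.
Need L⁴ ≥ 19 ÷ (9/491) = 9329/9.
5⁴ = 625 < 9329/9 ≤ 1296 = 6⁴, so L = 6.

6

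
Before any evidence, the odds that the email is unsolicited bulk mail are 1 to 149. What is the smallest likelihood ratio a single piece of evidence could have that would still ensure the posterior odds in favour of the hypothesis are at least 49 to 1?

Prior odds = 1/149.
Target odds = 49.
Required Bayes factor = 49 ÷ (1/149) = 7301.

7301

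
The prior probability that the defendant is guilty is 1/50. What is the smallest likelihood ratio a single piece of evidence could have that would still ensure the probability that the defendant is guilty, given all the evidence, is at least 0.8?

Prior odds = 0.02/0.98 = 1/49.
Target odds = 0.8/0.2 = 4.
Required Bayes factor = 4 ÷ (1/49) = 196.

196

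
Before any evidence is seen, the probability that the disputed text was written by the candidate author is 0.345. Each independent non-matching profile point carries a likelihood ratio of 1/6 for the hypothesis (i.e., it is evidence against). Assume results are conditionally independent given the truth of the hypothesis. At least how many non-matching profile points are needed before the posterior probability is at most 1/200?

3

Prior odds = 0.345/0.655 = 69/131.
Likelihood ratio per non-matching profile point = 1/6.
Target odds: 0.005 ÷ 0.995 = 1/199.
Need (69/131) × (1/6)ⁿ ≤ 1/199, i.e. (1/6)ⁿ ≤ 131/13731.
(1/6)² = 1/36 is still above 131/13731 but (1/6)³ = 1/216 is at or below it, so n = 3.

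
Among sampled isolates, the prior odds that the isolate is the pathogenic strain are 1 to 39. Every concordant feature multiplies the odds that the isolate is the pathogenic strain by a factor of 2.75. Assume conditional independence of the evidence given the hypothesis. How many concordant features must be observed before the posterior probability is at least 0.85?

Prior odds = 1/39.
Likelihood ratio per concordant feature = 2.75.
Target posterior odds = 0.85/0.15 = 17/3.
Need (1/39) × 2.75ⁿ ≥ 17/3, i.e. 2.75ⁿ ≥ 221.
2.75⁵ = 161051/1024 falls short of 221 but 2.75⁶ = 1771561/4096 reaches it, so n = 6.

6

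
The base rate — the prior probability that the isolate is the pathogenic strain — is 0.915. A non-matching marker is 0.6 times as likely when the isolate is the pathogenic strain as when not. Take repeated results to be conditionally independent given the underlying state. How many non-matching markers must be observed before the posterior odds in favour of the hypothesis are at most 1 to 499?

17

Prior odds: 0.915 ÷ 0.085 = 183/17.
Likelihood ratio per non-matching marker = 0.6.
Target odds = 1/499.
Need (183/17) × 0.6ⁿ ≤ 1/499, i.e. 0.6ⁿ ≤ 17/91317.
0.6¹⁶ ≈0.000282111 is still above 17/91317 but 0.6¹⁷ ≈0.000169267 is at or below it, so n = 17.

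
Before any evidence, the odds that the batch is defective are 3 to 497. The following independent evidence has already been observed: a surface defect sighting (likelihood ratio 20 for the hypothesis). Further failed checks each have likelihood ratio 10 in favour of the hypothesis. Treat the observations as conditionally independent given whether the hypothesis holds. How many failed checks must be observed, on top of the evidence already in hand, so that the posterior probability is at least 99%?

Prior odds = 3/497.
Bayes factor of the evidence already in hand = 20.
Odds after that evidence = (3/497) × 20 = 60/497.
Target odds = 0.99/0.01 = 99.
Need 10ⁿ ≥ 99 ÷ (60/497) = 820.05.
10² = 100 falls short of 820.05 but 10³ = 1000 reaches it, so n = 3.

3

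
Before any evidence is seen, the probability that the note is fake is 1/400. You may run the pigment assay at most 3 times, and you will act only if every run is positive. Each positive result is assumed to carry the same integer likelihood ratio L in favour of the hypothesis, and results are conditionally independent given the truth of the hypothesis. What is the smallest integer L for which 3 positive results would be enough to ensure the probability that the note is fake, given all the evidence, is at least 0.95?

Prior odds = 0.0025/0.9975 = 1/399.
Target odds = 0.95/0.05 = 19.
Need L³ ≥ 19 ÷ (1/399) = 7581.
19³ = 6859 < 7581 ≤ 8000 = 20³, so L = 20.

20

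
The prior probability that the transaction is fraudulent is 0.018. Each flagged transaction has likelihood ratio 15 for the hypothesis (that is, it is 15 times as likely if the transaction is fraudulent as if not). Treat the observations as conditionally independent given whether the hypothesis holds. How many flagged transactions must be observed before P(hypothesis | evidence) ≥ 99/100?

4

Prior odds: 0.018 ÷ 0.982 = 9/491.
Likelihood ratio per flagged transaction = 15.
Target odds: 0.99 ÷ 0.01 = 99.
Need (9/491) × 15ⁿ ≥ 99, i.e. 15ⁿ ≥ 5401.
15³ = 3375 falls short of 5401 but 15⁴ = 50625 reaches it, so n = 4.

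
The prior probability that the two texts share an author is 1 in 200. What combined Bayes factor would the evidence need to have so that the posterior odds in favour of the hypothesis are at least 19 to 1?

3781

Prior odds = 0.005/0.995 = 1/199.
Target odds = 19.
Required Bayes factor = 19 ÷ (1/199) = 3781.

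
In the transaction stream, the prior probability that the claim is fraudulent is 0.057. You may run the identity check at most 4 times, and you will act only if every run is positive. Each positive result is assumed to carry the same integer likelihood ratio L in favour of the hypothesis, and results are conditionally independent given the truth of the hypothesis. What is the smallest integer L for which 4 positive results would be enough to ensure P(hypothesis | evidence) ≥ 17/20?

4

Prior odds = 0.057/0.943 = 57/943.
Target odds = 0.85/0.15 = 17/3.
Need L⁴ ≥ 17/3 ÷ (57/943) = 16031/171.
3⁴ = 81 < 16031/171 ≤ 256 = 4⁴, so L = 4.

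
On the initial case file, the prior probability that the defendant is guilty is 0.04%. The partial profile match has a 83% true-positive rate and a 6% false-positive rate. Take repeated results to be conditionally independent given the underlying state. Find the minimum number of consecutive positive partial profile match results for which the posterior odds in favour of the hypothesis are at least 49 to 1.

Prior odds = 0.0004/0.9996 = 1/2499.
Likelihood ratio of a positive result = 0.83/0.06 = 83/6.
Target odds = 49.
Require (83/6)ⁿ ≥ 49 ÷ (1/2499) = 122451.
(83/6)⁴ = 47458321/1296 falls short of 122451 but (83/6)⁵ ≈506564 reaches it, so n = 5.

5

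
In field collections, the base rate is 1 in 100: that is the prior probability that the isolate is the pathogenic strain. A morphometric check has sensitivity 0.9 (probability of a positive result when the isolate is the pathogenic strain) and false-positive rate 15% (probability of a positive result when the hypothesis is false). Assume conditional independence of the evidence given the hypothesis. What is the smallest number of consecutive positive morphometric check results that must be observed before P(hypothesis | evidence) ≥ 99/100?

Prior odds: 0.01 ÷ 0.99 = 1/99.
Likelihood ratio of a positive result = 0.9/0.15 = 6.
Target posterior odds = 0.99/0.01 = 99.
Require 6ⁿ ≥ 99 ÷ (1/99) = 9801.
6⁵ = 7776 falls short of 9801 but 6⁶ = 46656 reaches it, so n = 6.

6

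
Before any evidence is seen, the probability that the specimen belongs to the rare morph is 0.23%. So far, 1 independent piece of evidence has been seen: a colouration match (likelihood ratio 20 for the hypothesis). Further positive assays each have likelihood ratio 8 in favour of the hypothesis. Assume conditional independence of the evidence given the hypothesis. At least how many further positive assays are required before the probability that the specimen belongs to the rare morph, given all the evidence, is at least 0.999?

Prior odds = 0.0023/0.9977 = 23/9977.
Bayes factor of the evidence already in hand = 20.
Odds after that evidence = (23/9977) × 20 = 460/9977.
Target odds = 0.999/0.001 = 999.
Need 8ⁿ ≥ 999 ÷ (460/9977) = 9967023/460.
8⁴ = 4096 falls short of 9967023/460 but 8⁵ = 32768 reaches it, so n = 5.

5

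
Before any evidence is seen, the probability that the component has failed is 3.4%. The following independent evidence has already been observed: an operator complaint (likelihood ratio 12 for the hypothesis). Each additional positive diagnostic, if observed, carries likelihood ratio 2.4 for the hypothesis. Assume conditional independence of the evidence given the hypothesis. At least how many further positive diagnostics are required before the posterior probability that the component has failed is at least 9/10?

Prior odds = 0.034/0.966 = 17/483.
Bayes factor of the evidence already in hand = 12.
Odds after that evidence = (17/483) × 12 = 68/161.
Target odds = 0.9/0.1 = 9.
Need 2.4ⁿ ≥ 9 ÷ (68/161) = 1449/68.
2.4³ = 13.824 falls short of 1449/68 but 2.4⁴ = 33.1776 reaches it, so n = 4.

4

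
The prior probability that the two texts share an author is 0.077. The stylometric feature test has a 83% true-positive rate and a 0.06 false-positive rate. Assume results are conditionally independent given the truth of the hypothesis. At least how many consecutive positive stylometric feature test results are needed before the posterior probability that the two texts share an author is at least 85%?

Prior odds = 0.077/0.923 = 77/923.
Likelihood ratio of a positive result = 0.83/0.06 = 83/6.
Target posterior odds = 0.85/0.15 = 17/3.
Require (83/6)ⁿ ≥ 17/3 ÷ (77/923) = 15691/231.
(83/6)¹ = 83/6 falls short of 15691/231 but (83/6)² = 6889/36 reaches it, so n = 2.

2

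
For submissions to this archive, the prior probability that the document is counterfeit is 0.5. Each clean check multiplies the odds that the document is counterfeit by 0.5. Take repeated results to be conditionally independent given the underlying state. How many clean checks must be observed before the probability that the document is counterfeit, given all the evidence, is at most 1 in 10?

4

Prior odds = 0.5/0.5 = 1.
Likelihood ratio per clean check = 0.5.
Target posterior odds = 0.1/0.9 = 1/9.
Need 1 × 0.5ⁿ ≤ 1/9, i.e. 0.5ⁿ ≤ 1/9.
0.5³ = 0.125 is still above 1/9 but 0.5⁴ = 0.0625 is at or below it, so n = 4.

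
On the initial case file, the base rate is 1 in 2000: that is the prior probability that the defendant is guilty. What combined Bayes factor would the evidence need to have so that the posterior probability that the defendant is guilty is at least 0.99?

197901

Prior odds = 0.0005/0.9995 = 1/1999.
Target odds = 0.99/0.01 = 99.
Required Bayes factor = 99 ÷ (1/1999) = 197901.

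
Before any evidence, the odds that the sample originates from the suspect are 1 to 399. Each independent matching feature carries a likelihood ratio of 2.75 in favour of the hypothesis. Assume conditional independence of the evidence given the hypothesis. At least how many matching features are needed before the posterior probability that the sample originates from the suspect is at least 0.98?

10

Prior odds = 1/399.
Likelihood ratio per matching feature = 2.75.
Target posterior odds = 0.98/0.02 = 49.
Require 2.75ⁿ ≥ 49 ÷ (1/399) = 19551.
2.75⁹ ≈8994.86 falls short of 19551 but 2.75¹⁰ ≈24735.9 reaches it, so n = 10.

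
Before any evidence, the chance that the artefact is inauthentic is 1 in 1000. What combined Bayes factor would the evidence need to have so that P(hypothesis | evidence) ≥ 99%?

Prior odds = 0.001/0.999 = 1/999.
Target odds = 0.99/0.01 = 99.
Required Bayes factor = 99 ÷ (1/999) = 98901.

98901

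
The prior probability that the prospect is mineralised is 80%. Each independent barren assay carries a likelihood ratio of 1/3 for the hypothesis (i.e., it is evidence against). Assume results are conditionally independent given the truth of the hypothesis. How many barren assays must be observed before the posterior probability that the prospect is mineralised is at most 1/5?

3

Prior odds: 0.8 ÷ 0.2 = 4.
Likelihood ratio per barren assay = 1/3.
Target posterior odds = 0.2/0.8 = 0.25.
Require (1/3)ⁿ ≤ 0.25 ÷ 4 = 0.0625.
(1/3)² = 1/9 is still above 0.0625 but (1/3)³ = 1/27 is at or below it, so n = 3.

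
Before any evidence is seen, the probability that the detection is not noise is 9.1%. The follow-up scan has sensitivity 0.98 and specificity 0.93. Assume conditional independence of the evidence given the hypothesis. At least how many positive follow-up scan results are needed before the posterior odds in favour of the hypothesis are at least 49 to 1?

3

Prior odds: 0.091 ÷ 0.909 = 91/909.
False-positive rate = 1 − 0.93 = 0.07; likelihood ratio of a positive = 0.98/0.07 = 14.
Target odds = 49.
Need (91/909) × 14ⁿ ≥ 49, i.e. 14ⁿ ≥ 6363/13.
14² = 196 falls short of 6363/13 but 14³ = 2744 reaches it, so n = 3.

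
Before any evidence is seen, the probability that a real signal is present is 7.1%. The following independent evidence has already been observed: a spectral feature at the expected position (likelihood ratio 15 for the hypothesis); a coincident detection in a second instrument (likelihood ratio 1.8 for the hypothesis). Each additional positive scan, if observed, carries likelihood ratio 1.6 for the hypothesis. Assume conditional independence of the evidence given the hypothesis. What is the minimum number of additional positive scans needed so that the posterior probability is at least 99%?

9

Prior odds = 0.071/0.929 = 71/929.
Combined Bayes factor of the evidence already in hand = 15 × 1.8 = 27.
Odds after that evidence = (71/929) × 27 = 1917/929.
Target odds = 0.99/0.01 = 99.
Need 1.6ⁿ ≥ 99 ÷ (1917/929) = 10219/213.
1.6⁸ = 16777216/390625 falls short of 10219/213 but 1.6⁹ = 134217728/1953125 reaches it, so n = 9.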